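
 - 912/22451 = -912/22451 = - 0.04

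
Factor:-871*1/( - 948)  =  2^( -2) * 3^( - 1)*13^1*67^1*79^(-1) = 871/948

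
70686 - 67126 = 3560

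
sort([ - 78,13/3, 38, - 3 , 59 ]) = [  -  78, - 3, 13/3,38, 59 ]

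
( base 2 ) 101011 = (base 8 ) 53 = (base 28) 1F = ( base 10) 43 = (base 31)1c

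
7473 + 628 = 8101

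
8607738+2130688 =10738426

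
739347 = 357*2071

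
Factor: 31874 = 2^1*15937^1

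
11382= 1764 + 9618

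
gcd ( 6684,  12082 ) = 2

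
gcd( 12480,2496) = 2496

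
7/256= 7/256= 0.03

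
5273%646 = 105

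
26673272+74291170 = 100964442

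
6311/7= 901 + 4/7 = 901.57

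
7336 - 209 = 7127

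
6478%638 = 98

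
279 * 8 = 2232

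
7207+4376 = 11583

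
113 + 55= 168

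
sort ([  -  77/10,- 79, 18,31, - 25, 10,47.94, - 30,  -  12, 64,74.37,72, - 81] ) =[ - 81 , - 79,  -  30,-25, - 12,- 77/10, 10, 18, 31, 47.94,64 , 72, 74.37] 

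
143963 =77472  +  66491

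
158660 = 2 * 79330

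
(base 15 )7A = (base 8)163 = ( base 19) 61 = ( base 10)115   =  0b1110011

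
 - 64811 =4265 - 69076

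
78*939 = 73242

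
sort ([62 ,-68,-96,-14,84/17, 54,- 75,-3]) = [-96,-75,-68, - 14,-3, 84/17, 54,62] 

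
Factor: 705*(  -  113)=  - 79665 = - 3^1*5^1*47^1*113^1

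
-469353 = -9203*51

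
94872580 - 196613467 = - 101740887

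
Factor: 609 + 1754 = 17^1 * 139^1 = 2363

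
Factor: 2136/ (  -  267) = - 2^3 = -8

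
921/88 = 10 + 41/88 = 10.47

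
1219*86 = 104834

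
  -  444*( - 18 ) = 7992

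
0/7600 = 0 = 0.00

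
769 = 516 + 253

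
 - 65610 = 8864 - 74474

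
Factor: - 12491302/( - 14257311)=2^1*3^ (-1)*229^(  -  1 )*20753^ ( - 1 )*6245651^1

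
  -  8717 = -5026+-3691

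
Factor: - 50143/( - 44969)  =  41^1 * 193^( - 1) * 233^( - 1 )*1223^1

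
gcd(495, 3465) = 495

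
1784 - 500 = 1284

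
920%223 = 28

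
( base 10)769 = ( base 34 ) ml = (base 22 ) 1CL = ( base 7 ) 2146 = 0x301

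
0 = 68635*0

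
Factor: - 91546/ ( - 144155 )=2^1*5^( - 1 ) * 7^1*11^( - 1 ) * 13^1 *503^1 * 2621^( - 1 )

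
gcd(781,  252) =1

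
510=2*255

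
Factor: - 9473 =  - 9473^1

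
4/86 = 2/43 = 0.05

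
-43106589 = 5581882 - 48688471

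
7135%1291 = 680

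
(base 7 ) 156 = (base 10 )90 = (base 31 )2s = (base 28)36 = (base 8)132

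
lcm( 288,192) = 576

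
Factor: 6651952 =2^4*83^1*5009^1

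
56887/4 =56887/4 = 14221.75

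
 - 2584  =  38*(- 68)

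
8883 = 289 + 8594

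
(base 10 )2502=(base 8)4706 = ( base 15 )B1C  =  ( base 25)402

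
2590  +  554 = 3144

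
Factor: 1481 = 1481^1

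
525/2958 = 175/986 = 0.18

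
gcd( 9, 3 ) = 3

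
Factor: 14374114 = 2^1 * 127^1*56591^1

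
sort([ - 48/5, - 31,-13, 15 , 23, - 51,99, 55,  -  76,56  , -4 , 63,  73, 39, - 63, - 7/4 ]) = [ - 76, - 63,-51, - 31, - 13, - 48/5, - 4 , - 7/4 , 15, 23, 39,55, 56 , 63,73,99] 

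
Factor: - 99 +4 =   -  5^1*19^1 = - 95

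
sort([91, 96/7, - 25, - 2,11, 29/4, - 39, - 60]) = [ - 60, - 39,-25, - 2,29/4,11,  96/7,91] 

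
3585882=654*5483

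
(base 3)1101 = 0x25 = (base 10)37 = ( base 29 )18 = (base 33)14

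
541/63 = 541/63=8.59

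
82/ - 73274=  -  1 + 36596/36637 =-  0.00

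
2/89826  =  1/44913= 0.00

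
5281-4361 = 920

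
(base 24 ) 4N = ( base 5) 434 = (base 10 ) 119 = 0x77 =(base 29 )43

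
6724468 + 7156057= 13880525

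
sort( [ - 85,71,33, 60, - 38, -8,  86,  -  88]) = [ - 88, - 85 ,-38, - 8,33, 60 , 71, 86 ]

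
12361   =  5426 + 6935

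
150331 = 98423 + 51908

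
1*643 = 643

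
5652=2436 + 3216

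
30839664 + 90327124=121166788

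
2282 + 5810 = 8092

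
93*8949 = 832257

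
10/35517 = 10/35517=0.00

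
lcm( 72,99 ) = 792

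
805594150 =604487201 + 201106949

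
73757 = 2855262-2781505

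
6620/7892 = 1655/1973 =0.84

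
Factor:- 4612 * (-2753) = 2^2*1153^1*2753^1 = 12696836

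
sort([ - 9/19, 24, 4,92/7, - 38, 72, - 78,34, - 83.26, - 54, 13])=[ - 83.26,-78,-54,-38, - 9/19,4, 13,92/7,24  ,  34 , 72] 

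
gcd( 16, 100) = 4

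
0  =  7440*0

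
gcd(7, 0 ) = 7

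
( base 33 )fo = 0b1000000111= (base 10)519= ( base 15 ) 249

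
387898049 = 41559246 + 346338803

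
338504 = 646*524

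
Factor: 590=2^1 * 5^1 * 59^1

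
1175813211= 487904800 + 687908411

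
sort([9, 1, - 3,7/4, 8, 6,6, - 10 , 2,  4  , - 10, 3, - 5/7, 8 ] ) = [ - 10, - 10, - 3, - 5/7,1,7/4 , 2, 3, 4 , 6,  6 , 8,8 , 9 ] 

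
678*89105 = 60413190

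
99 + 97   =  196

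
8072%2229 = 1385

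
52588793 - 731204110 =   -  678615317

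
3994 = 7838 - 3844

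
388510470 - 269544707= 118965763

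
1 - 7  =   - 6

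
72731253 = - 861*(-84473) 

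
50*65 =3250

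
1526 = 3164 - 1638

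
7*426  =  2982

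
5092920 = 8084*630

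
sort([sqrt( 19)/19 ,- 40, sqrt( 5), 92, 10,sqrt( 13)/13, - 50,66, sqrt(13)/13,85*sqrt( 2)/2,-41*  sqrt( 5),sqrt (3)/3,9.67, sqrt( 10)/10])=[-41*sqrt( 5),-50, - 40, sqrt( 19)/19, sqrt( 13) /13, sqrt( 13 ) /13,sqrt( 10 )/10,sqrt( 3)/3,sqrt( 5),9.67, 10  ,  85 * sqrt( 2 )/2,  66,92]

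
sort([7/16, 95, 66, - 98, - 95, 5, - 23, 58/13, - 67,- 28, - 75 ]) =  [ - 98 , - 95, - 75, - 67 , - 28, - 23,7/16,58/13, 5, 66, 95] 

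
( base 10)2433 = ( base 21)5AI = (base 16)981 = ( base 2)100110000001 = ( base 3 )10100010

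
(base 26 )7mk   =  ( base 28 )6M4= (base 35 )4c4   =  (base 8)12314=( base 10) 5324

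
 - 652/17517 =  - 1 +16865/17517 = - 0.04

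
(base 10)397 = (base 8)615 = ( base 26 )f7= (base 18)141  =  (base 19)11H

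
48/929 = 48/929 = 0.05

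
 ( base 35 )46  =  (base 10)146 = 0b10010010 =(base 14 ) A6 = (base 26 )5g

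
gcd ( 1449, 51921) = 9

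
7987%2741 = 2505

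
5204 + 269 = 5473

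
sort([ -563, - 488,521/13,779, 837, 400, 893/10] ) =[ - 563, - 488, 521/13, 893/10,400,779,837] 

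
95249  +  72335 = 167584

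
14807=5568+9239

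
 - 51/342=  - 17/114 = - 0.15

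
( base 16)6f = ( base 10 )111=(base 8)157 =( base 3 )11010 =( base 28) 3r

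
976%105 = 31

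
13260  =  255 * 52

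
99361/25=99361/25 = 3974.44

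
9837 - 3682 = 6155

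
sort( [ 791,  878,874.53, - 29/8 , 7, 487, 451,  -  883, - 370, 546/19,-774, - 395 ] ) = [-883, - 774, - 395,  -  370, - 29/8, 7, 546/19 , 451, 487,  791, 874.53, 878]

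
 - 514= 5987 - 6501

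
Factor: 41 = 41^1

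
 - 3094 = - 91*34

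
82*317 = 25994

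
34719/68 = 510 + 39/68  =  510.57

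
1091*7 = 7637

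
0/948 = 0=0.00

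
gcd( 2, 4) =2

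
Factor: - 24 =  - 2^3*3^1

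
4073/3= 1357 + 2/3 = 1357.67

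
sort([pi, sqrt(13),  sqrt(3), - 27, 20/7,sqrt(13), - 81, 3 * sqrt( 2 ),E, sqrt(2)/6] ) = [ - 81,-27, sqrt(2)/6 , sqrt(3),E, 20/7, pi,sqrt(13), sqrt(13 ),  3*sqrt(2)]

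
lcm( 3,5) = 15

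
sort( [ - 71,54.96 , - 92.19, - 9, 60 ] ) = [ - 92.19, - 71,-9, 54.96,60]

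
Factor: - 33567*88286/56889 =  - 987832054/18963 = - 2^1*3^( - 2) * 7^( - 2) * 11^1*43^( - 1)*67^1 *167^1 * 4013^1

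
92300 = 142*650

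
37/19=1+18/19 = 1.95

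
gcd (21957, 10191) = 3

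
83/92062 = 83/92062= 0.00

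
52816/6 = 26408/3 = 8802.67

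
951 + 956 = 1907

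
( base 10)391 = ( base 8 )607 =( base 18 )13D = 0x187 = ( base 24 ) g7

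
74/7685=74/7685 = 0.01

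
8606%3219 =2168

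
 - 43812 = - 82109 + 38297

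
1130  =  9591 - 8461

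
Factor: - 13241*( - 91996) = 2^2*109^1*211^1*13241^1 = 1218119036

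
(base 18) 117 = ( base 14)1ad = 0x15d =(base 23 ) F4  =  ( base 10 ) 349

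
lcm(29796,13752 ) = 178776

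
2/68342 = 1/34171 = 0.00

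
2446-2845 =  - 399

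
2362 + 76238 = 78600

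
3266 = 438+2828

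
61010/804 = 75 + 355/402 = 75.88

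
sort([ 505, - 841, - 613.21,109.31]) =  [-841,-613.21,109.31,505]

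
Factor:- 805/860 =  - 2^( - 2) * 7^1*23^1 * 43^(-1 )=- 161/172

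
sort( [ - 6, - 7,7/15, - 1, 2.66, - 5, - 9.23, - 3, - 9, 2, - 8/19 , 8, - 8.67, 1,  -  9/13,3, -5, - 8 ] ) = [-9.23, - 9,-8.67, - 8,  -  7,  -  6, - 5, - 5, - 3, - 1, - 9/13, - 8/19,7/15,  1 , 2,2.66,3,8 ] 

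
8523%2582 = 777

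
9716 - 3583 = 6133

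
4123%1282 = 277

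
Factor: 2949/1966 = 3/2 = 2^( - 1)* 3^1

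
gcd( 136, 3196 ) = 68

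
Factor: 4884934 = 2^1*29^1*84223^1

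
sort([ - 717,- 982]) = [ - 982,-717]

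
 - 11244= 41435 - 52679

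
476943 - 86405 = 390538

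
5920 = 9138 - 3218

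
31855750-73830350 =-41974600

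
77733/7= 11104 + 5/7= 11104.71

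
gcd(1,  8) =1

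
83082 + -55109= 27973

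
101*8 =808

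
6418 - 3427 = 2991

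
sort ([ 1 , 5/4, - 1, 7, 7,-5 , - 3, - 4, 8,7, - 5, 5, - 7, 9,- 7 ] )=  [ - 7,-7, - 5, - 5, - 4,-3 ,-1,1,  5/4, 5, 7, 7,7, 8, 9 ]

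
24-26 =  - 2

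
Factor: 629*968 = 2^3*11^2 * 17^1*37^1 = 608872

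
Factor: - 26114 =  - 2^1 * 11^1*1187^1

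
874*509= 444866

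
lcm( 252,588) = 1764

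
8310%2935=2440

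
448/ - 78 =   -  224/39 = - 5.74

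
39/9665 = 39/9665 = 0.00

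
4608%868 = 268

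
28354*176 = 4990304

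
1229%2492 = 1229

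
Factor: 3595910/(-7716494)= -5^1*29^( -1 )* 109^1*233^ ( - 1 )*571^(-1)*3299^1 = - 1797955/3858247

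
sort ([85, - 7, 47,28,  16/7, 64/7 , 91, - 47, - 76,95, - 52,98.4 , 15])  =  [ - 76, - 52, - 47, - 7,  16/7,64/7, 15, 28, 47, 85, 91,95,98.4 ]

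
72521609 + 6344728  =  78866337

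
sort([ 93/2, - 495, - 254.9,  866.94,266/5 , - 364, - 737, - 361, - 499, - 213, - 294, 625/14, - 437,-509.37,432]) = [ - 737, - 509.37, - 499, - 495, - 437,-364, - 361, - 294, - 254.9, - 213, 625/14 , 93/2, 266/5,432, 866.94] 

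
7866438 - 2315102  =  5551336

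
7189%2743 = 1703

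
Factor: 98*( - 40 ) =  -3920 = -2^4*5^1*7^2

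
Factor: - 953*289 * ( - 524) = 144318508=   2^2 * 17^2*131^1  *953^1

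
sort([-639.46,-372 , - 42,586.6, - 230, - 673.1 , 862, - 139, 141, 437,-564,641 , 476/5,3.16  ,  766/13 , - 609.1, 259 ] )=[ - 673.1, - 639.46,-609.1, -564, - 372, - 230, - 139, - 42,3.16, 766/13 , 476/5, 141,259,437 , 586.6,641,862]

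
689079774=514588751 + 174491023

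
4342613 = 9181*473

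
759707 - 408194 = 351513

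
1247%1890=1247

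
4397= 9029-4632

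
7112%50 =12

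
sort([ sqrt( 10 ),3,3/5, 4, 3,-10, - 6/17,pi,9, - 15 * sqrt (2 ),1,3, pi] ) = [ - 15 *sqrt( 2), - 10 ,-6/17, 3/5,1,3, 3,3, pi, pi, sqrt( 10 ),4,9 ] 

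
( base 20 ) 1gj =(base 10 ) 739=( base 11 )612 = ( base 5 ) 10424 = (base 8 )1343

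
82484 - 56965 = 25519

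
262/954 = 131/477 = 0.27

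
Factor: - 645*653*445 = - 187427325 = -3^1*5^2*43^1* 89^1*653^1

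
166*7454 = 1237364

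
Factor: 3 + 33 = 36 = 2^2*3^2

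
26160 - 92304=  - 66144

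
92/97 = 92/97 =0.95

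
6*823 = 4938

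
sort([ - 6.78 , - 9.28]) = [ - 9.28,- 6.78]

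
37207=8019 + 29188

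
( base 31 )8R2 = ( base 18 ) 185d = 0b10000101001111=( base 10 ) 8527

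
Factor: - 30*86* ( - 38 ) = 2^3*3^1*5^1*19^1*43^1 = 98040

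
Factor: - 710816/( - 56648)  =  2^2 *73^( - 1)*229^1=916/73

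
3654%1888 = 1766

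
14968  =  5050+9918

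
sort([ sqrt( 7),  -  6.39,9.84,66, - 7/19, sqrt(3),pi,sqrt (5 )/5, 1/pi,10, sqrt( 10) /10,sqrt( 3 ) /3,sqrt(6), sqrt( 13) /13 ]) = [ - 6.39, - 7/19,sqrt( 13)/13,sqrt (10) /10, 1/pi,sqrt( 5) /5,  sqrt( 3 ) /3,sqrt(3), sqrt( 6),sqrt(7 ), pi, 9.84,10, 66]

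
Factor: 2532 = 2^2 * 3^1*211^1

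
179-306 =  - 127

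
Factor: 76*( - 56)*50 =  - 2^6*5^2 *7^1* 19^1 = -212800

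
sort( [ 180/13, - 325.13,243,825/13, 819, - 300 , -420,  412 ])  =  [  -  420, - 325.13, - 300,  180/13,825/13,243,412,819 ] 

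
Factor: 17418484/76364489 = 2^2*97^1*  197^( - 1)*439^( - 1 )*883^( - 1)*44893^1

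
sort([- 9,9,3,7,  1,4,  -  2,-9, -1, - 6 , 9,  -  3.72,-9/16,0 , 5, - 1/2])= [ - 9, - 9, - 6,  -  3.72,-2,-1,- 9/16,  -  1/2,0, 1,3,4,5,7,9,9] 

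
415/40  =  10+3/8 =10.38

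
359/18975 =359/18975 =0.02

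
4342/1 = 4342 = 4342.00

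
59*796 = 46964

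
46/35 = 46/35 = 1.31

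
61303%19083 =4054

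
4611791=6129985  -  1518194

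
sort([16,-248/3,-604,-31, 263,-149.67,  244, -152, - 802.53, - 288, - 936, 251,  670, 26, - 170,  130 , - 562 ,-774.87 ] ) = [ - 936, - 802.53, -774.87,-604 ,-562, - 288,- 170, - 152, - 149.67,-248/3, - 31,16,26, 130, 244, 251,263, 670] 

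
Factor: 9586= 2^1*4793^1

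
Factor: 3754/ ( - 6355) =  - 2^1  *5^ ( - 1)*31^( - 1 )*41^( - 1 )*1877^1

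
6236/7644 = 1559/1911  =  0.82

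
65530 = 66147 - 617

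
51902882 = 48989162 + 2913720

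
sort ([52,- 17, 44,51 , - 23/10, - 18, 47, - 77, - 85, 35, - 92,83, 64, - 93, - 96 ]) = [ - 96,  -  93, - 92, - 85, - 77, - 18, - 17, -23/10, 35, 44,47,51 , 52, 64, 83]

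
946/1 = 946= 946.00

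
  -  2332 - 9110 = -11442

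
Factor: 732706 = 2^1*13^1*28181^1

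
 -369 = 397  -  766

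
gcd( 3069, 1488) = 93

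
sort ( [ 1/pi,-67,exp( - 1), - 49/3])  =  [-67,-49/3, 1/pi, exp( - 1 )]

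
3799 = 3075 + 724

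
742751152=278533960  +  464217192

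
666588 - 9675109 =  - 9008521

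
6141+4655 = 10796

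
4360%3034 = 1326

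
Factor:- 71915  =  - 5^1*19^1*757^1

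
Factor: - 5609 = -71^1 * 79^1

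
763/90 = 763/90 = 8.48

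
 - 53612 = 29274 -82886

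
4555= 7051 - 2496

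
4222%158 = 114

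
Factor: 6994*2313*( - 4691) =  - 2^1 * 3^2*13^1*257^1*269^1*4691^1 =- 75886879302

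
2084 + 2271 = 4355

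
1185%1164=21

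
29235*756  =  22101660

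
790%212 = 154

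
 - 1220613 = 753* ( -1621 )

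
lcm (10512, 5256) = 10512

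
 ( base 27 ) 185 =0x3B6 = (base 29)13m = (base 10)950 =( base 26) 1AE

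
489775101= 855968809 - 366193708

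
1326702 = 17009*78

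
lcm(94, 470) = 470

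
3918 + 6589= 10507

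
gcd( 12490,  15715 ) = 5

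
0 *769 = 0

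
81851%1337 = 294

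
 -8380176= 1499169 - 9879345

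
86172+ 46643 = 132815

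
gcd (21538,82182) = 2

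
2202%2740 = 2202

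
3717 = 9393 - 5676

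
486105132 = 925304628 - 439199496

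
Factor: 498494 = 2^1*281^1*887^1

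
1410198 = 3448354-2038156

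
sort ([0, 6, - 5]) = [ - 5, 0, 6 ]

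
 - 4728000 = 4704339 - 9432339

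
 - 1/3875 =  - 1/3875 = - 0.00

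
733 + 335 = 1068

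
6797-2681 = 4116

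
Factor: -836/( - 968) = 2^( - 1)*11^(-1)*19^1 = 19/22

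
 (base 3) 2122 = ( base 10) 71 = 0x47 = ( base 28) 2F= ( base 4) 1013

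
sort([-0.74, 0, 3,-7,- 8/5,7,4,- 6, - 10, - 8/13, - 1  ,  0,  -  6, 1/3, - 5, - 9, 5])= [ -10, - 9,-7, - 6,  -  6 ,- 5,-8/5,-1,-0.74, - 8/13, 0, 0, 1/3, 3,  4,5,7 ]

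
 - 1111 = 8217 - 9328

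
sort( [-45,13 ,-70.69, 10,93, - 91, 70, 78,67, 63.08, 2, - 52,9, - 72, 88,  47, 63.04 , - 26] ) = [- 91,-72, - 70.69, - 52, - 45,-26, 2,9, 10, 13,47,63.04, 63.08, 67, 70, 78,88,93]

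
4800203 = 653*7351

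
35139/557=35139/557 = 63.09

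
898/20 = 44 + 9/10= 44.90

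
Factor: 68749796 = 2^2*17187449^1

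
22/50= 11/25 = 0.44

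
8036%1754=1020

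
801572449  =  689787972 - -111784477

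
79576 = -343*( - 232 ) 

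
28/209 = 28/209 = 0.13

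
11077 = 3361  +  7716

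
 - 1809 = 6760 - 8569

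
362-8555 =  - 8193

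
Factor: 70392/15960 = 5^( - 1)*19^( - 1)*419^1 = 419/95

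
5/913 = 5/913 = 0.01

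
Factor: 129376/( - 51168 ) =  - 3^( - 1 ) * 41^(  -  1)*311^1 = -311/123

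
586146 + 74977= 661123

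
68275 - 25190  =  43085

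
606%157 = 135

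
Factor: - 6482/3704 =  - 7/4=- 2^ ( - 2) *7^1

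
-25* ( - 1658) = 41450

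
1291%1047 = 244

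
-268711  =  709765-978476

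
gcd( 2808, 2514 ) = 6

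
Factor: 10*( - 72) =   -  720 = - 2^4 * 3^2*5^1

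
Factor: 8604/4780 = 3^2 * 5^( - 1) = 9/5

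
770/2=385 = 385.00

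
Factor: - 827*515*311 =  - 132456455 = -  5^1 * 103^1*311^1*827^1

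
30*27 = 810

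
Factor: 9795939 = 3^1*29^1*109^1*1033^1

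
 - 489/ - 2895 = 163/965 = 0.17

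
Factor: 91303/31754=2^(  -  1)*15877^( - 1)*91303^1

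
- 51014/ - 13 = 3924 + 2/13 = 3924.15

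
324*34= 11016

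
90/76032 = 5/4224 = 0.00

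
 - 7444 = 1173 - 8617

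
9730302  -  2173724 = 7556578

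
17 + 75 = 92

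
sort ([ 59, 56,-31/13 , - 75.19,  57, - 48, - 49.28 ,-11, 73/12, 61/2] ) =[ - 75.19, - 49.28, - 48,  -  11,  -  31/13, 73/12, 61/2,  56, 57, 59]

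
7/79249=7/79249 = 0.00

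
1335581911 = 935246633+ 400335278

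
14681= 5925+8756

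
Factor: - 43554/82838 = -51/97 = - 3^1*17^1*97^( - 1 )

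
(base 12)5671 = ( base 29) BBJ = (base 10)9589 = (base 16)2575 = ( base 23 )i2l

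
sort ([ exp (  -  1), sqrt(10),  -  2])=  [  -  2, exp ( - 1), sqrt(10)] 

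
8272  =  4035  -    -  4237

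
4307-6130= - 1823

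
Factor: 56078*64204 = 2^3*7^1*11^1*2293^1*2549^1 =3600431912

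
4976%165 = 26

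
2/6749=2/6749=0.00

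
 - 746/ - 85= 746/85 = 8.78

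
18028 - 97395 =-79367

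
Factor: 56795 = 5^1*37^1*307^1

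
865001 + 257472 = 1122473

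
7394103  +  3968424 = 11362527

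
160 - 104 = 56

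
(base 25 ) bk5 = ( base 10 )7380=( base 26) ANM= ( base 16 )1CD4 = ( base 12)4330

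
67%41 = 26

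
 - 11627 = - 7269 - 4358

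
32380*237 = 7674060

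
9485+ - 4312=5173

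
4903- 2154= 2749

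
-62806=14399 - 77205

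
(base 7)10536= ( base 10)2673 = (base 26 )3ol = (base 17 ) 944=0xA71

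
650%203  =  41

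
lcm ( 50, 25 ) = 50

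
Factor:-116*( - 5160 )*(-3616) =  - 2164392960 = - 2^10 * 3^1*5^1*29^1*43^1*113^1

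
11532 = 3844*3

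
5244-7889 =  - 2645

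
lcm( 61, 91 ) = 5551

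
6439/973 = 6 + 601/973 = 6.62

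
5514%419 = 67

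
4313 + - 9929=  - 5616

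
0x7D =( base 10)125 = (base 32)3t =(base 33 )3Q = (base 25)50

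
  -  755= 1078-1833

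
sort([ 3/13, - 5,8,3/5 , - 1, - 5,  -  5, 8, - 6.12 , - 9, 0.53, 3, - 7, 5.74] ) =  [ - 9, - 7, - 6.12,  -  5, - 5,-5 , - 1, 3/13,0.53, 3/5,3, 5.74, 8, 8 ]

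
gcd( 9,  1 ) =1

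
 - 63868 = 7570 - 71438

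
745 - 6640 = -5895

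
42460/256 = 165  +  55/64 = 165.86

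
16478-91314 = - 74836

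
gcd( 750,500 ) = 250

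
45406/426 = 22703/213 = 106.59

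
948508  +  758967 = 1707475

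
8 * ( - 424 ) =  - 3392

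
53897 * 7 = 377279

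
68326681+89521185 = 157847866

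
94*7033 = 661102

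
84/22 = 42/11 = 3.82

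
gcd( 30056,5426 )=2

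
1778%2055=1778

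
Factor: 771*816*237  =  2^4*3^3 *17^1*79^1*257^1 = 149105232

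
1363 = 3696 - 2333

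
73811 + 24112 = 97923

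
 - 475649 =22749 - 498398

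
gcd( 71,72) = 1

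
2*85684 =171368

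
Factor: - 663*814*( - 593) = 2^1 * 3^1*11^1*13^1*17^1*37^1*593^1 = 320031426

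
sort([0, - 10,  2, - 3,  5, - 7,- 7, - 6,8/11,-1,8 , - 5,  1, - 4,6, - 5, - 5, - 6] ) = [ - 10,- 7,  -  7, - 6, - 6, -5,-5,  -  5,- 4, - 3 , - 1,  0,8/11,1,2 , 5,6, 8] 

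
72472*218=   15798896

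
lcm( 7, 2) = 14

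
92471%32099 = 28273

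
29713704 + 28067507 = 57781211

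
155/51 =3 + 2/51 = 3.04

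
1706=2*853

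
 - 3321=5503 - 8824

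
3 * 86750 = 260250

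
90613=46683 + 43930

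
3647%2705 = 942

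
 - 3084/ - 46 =67  +  1/23 = 67.04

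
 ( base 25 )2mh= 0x719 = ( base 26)2hn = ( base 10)1817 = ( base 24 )33H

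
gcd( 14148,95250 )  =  6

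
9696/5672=1 + 503/709 = 1.71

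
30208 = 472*64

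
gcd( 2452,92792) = 4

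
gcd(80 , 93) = 1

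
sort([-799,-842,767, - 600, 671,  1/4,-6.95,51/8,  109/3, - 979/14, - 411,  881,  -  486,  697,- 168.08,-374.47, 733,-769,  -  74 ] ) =[ - 842 , - 799, - 769, - 600 , - 486, - 411,  -  374.47, - 168.08,-74, - 979/14, -6.95,1/4, 51/8,  109/3,  671, 697, 733, 767, 881]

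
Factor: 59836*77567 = 2^2 * 7^3 * 1583^1*2137^1 = 4641299012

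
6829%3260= 309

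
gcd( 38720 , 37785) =55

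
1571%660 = 251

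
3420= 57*60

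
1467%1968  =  1467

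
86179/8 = 86179/8=10772.38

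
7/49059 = 7/49059 =0.00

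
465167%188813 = 87541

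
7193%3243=707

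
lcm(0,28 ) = 0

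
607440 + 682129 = 1289569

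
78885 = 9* 8765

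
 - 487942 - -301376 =-186566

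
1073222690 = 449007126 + 624215564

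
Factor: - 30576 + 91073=60497^1 = 60497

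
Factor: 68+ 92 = 2^5* 5^1=160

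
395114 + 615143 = 1010257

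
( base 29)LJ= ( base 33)J1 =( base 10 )628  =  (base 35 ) hx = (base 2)1001110100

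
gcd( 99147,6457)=1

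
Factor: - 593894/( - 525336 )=719/636 = 2^ (  -  2 )*3^(-1 )*53^(- 1 ) * 719^1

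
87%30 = 27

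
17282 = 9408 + 7874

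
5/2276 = 5/2276 = 0.00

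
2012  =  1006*2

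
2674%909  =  856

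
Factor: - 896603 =  -  383^1*2341^1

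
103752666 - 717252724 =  - 613500058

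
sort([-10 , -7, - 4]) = [ - 10 ,  -  7,  -  4 ]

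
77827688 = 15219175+62608513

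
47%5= 2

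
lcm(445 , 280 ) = 24920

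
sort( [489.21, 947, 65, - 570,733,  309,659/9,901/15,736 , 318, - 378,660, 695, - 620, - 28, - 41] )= [-620,  -  570, - 378, - 41 ,-28,901/15,65 , 659/9, 309,318, 489.21,660,695,733, 736,947]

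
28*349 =9772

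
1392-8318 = -6926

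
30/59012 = 15/29506 = 0.00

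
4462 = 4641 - 179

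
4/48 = 1/12 = 0.08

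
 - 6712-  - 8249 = 1537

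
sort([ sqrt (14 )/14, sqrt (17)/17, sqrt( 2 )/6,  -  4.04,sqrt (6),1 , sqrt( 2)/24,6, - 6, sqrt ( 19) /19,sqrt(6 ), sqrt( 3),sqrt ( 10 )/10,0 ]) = [ - 6, - 4.04,0, sqrt(2)/24,sqrt (19 )/19,sqrt( 2)/6,sqrt( 17 )/17,sqrt ( 14)/14, sqrt (10 )/10, 1,sqrt (3 ),sqrt( 6), sqrt( 6),  6]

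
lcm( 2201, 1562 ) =48422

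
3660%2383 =1277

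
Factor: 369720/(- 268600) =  - 117/85 = - 3^2*5^( - 1)*13^1*17^(  -  1)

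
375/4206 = 125/1402=0.09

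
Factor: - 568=-2^3*71^1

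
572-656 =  - 84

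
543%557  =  543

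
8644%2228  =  1960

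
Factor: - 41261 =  - 11^3*31^1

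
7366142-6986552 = 379590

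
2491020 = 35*71172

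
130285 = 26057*5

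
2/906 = 1/453 = 0.00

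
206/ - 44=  - 103/22 = - 4.68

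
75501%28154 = 19193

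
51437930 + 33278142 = 84716072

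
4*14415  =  57660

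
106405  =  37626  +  68779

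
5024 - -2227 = 7251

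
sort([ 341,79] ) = [79,341] 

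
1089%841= 248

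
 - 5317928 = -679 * 7832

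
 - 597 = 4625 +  - 5222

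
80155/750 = 106+ 131/150=106.87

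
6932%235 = 117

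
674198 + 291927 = 966125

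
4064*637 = 2588768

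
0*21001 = 0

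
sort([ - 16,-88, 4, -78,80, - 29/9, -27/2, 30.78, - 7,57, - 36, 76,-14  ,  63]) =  [-88,-78 ,-36,- 16, - 14, - 27/2, -7  ,  -  29/9,4,30.78,57  ,  63,76, 80] 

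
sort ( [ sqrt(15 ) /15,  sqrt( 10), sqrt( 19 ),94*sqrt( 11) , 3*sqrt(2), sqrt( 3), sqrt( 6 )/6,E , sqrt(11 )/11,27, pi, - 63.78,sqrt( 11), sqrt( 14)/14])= [ - 63.78, sqrt(15 ) /15, sqrt ( 14 ) /14, sqrt( 11 ) /11, sqrt(6 ) /6, sqrt( 3 ), E, pi, sqrt( 10 ),sqrt(11), 3*sqrt( 2), sqrt(19 ), 27, 94*sqrt( 11 )]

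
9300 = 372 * 25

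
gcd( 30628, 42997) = 589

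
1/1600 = 1/1600 =0.00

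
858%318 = 222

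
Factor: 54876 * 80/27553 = 2^6 * 3^1 * 5^1 * 17^1*59^(-1)*269^1*467^( - 1 )  =  4390080/27553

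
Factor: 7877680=2^4 * 5^1 * 59^1*1669^1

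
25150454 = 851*29554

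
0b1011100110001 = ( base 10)5937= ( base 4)1130301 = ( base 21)d9f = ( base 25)9CC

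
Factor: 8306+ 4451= 12757 = 12757^1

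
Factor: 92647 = 92647^1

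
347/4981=347/4981 = 0.07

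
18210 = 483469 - 465259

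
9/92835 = 1/10315 = 0.00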